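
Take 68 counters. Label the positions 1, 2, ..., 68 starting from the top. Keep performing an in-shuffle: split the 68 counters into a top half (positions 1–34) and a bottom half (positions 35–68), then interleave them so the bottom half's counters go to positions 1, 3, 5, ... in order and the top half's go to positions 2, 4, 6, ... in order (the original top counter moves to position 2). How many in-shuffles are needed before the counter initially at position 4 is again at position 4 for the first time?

Follow position 4 under repeated in-shuffles:
4 → 8 → 16 → 32 → 64 → 59 → 49 → 29 → ... → 4 (length 22)
It first returns after 22 in-shuffles.

22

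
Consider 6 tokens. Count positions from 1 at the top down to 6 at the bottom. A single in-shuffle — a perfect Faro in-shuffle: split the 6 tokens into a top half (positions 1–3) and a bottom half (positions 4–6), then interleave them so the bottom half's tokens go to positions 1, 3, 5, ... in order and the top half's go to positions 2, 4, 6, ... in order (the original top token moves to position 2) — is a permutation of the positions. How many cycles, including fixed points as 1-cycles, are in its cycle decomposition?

2

Trace each unvisited position around until it returns:
(1 2 4) (3 6 5)
2 cycles in total.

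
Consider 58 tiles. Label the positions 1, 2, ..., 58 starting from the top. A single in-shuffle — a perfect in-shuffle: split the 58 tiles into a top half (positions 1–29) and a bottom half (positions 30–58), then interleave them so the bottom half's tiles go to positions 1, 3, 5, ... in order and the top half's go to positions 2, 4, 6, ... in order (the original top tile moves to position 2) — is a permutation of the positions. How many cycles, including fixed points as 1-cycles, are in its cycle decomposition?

1

Trace each unvisited position around until it returns:
(1 2 4 8 16 32 ... len 58)
1 cycle in total.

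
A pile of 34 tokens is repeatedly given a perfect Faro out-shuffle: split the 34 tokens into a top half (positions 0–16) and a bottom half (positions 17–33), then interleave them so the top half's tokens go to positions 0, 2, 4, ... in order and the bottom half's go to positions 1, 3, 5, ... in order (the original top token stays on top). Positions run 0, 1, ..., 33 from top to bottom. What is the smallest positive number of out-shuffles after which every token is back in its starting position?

10

The out-shuffle permutes the 34 positions with cycle lengths [1, 1, 2, 10, 10, 10].
Every token is home exactly when every cycle has completed a whole number of laps, i.e. after lcm(1, 2, 10) = 10 out-shuffles.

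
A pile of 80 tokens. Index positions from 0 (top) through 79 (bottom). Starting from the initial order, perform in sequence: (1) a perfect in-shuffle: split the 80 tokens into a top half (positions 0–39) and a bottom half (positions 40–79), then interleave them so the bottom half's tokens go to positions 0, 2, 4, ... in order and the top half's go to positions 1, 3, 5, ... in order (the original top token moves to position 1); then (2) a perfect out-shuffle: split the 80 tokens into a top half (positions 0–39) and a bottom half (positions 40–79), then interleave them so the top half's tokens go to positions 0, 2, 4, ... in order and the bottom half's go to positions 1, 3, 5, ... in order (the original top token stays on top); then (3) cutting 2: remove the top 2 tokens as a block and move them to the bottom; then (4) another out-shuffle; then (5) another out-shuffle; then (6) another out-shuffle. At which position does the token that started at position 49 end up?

35

Track the token from position 49 forward through each operation:
  after op 1 (in-shuffle): 49 → 18
  after op 2 (out-shuffle): 18 → 36
  after op 3 (cut 2): 36 → 34
  after op 4 (out-shuffle): 34 → 68
  after op 5 (out-shuffle): 68 → 57
  after op 6 (out-shuffle): 57 → 35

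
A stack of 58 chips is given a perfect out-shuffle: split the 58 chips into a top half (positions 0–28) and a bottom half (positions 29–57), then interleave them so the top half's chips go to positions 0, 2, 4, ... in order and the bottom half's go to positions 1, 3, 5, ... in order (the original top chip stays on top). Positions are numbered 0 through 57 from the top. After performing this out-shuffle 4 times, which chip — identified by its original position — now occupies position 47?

Work backwards from position 47, undoing one out-shuffle at a time:
47 ← 52 ← 26 ← 13 ← 35
So the chip now at position 47 started at position 35.

35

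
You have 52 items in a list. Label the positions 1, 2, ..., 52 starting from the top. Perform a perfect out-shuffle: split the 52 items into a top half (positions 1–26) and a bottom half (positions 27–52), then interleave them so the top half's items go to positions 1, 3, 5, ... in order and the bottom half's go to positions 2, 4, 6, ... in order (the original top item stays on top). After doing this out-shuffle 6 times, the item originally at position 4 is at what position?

40

Track the item's position through each out-shuffle:
4 → 7 → 13 → 25 → 49 → 46 → 40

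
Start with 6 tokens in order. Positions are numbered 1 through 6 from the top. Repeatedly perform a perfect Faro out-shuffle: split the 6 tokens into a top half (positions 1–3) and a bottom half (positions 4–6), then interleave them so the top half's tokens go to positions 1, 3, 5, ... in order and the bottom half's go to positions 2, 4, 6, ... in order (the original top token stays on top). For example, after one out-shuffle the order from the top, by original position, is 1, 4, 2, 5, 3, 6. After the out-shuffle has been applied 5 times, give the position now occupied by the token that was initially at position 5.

Track the token's position through each out-shuffle:
5 → 4 → 2 → 3 → 5 → 4

4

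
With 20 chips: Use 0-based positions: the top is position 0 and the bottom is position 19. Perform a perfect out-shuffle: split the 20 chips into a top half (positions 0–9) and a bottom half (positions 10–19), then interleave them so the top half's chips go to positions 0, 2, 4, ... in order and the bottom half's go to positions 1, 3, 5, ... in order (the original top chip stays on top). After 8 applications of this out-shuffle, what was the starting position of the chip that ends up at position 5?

Work backwards from position 5, undoing one out-shuffle at a time:
5 ← 12 ← 6 ← 3 ← 11 ← 15 ← 17 ← 18 ← 9
So the chip now at position 5 started at position 9.

9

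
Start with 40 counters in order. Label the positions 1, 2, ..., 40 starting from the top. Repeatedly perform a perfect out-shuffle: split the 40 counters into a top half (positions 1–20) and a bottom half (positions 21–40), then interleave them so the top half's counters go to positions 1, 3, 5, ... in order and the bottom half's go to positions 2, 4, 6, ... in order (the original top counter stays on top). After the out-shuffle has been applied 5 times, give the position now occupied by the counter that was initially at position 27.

14

Track the counter's position through each out-shuffle:
27 → 14 → 27 → 14 → 27 → 14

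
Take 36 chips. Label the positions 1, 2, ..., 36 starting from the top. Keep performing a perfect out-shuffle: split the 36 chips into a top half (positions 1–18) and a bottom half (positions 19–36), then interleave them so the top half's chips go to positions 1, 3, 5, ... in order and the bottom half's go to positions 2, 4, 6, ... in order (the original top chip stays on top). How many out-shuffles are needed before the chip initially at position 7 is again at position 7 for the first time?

12

Follow position 7 under repeated out-shuffles:
7 → 13 → 25 → 14 → 27 → 18 → 35 → 34 → 32 → 28 → 20 → 4 → 7
It first returns after 12 out-shuffles.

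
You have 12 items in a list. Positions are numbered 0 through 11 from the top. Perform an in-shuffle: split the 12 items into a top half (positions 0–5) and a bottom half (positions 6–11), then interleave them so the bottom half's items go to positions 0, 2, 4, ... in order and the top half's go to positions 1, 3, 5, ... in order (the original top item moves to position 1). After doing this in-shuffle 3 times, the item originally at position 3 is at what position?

5

Track the item's position through each in-shuffle:
3 → 7 → 2 → 5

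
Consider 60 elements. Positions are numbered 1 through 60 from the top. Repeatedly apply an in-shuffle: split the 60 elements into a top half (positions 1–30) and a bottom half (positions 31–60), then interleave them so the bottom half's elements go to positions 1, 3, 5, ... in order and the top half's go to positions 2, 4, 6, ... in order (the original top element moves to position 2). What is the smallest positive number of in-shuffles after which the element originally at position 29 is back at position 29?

Follow position 29 under repeated in-shuffles:
29 → 58 → 55 → 49 → 37 → 13 → 26 → 52 → ... → 29 (length 60)
It first returns after 60 in-shuffles.

60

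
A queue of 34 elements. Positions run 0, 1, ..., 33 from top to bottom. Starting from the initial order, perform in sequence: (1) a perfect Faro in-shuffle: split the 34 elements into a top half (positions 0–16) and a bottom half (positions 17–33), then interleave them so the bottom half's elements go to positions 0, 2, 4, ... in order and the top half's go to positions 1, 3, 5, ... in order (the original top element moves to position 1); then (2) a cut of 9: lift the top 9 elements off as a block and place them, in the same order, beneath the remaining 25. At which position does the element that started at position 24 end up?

5

Track the element from position 24 forward through each operation:
  after op 1 (in-shuffle): 24 → 14
  after op 2 (cut 9): 14 → 5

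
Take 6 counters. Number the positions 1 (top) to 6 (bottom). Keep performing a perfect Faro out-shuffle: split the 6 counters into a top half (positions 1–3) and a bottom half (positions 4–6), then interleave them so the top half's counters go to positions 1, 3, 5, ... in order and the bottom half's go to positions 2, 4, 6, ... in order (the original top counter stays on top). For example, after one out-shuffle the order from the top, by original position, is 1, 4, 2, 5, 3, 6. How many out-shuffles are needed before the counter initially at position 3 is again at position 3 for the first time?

Follow position 3 under repeated out-shuffles:
3 → 5 → 4 → 2 → 3
It first returns after 4 out-shuffles.

4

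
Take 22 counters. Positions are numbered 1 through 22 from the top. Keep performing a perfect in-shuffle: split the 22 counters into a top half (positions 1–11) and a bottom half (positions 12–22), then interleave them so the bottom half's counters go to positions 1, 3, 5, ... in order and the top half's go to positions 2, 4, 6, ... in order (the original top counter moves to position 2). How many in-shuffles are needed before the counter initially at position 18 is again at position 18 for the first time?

11

Follow position 18 under repeated in-shuffles:
18 → 13 → 3 → 6 → 12 → 1 → 2 → 4 → 8 → 16 → 9 → 18
It first returns after 11 in-shuffles.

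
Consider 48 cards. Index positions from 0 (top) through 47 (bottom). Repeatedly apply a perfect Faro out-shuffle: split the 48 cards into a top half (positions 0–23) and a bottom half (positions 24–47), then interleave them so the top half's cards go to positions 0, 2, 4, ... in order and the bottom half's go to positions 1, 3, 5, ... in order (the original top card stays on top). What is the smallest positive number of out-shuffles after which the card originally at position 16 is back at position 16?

Follow position 16 under repeated out-shuffles:
16 → 32 → 17 → 34 → 21 → 42 → 37 → 27 → ... → 16 (length 23)
It first returns after 23 out-shuffles.

23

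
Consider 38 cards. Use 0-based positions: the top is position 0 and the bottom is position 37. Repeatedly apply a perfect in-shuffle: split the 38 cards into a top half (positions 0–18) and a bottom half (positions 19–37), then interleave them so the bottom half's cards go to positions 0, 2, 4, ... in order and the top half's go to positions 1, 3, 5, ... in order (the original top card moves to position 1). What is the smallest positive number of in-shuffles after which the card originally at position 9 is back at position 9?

12

Follow position 9 under repeated in-shuffles:
9 → 19 → 0 → 1 → 3 → 7 → 15 → 31 → 24 → 10 → 21 → 4 → 9
It first returns after 12 in-shuffles.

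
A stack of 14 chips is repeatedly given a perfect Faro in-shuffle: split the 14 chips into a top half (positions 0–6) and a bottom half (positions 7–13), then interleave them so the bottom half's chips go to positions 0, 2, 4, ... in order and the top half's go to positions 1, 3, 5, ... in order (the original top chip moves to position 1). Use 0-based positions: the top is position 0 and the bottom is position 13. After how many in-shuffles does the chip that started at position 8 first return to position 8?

Follow position 8 under repeated in-shuffles:
8 → 2 → 5 → 11 → 8
It first returns after 4 in-shuffles.

4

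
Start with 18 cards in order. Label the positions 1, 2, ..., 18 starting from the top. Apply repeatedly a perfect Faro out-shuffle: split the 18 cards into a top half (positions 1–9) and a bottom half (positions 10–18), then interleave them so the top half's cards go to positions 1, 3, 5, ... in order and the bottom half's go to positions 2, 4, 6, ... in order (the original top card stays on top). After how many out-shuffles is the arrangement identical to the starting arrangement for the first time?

The out-shuffle permutes the 18 positions with cycle lengths [1, 1, 8, 8].
Every card is home exactly when every cycle has completed a whole number of laps, i.e. after lcm(1, 8) = 8 out-shuffles.

8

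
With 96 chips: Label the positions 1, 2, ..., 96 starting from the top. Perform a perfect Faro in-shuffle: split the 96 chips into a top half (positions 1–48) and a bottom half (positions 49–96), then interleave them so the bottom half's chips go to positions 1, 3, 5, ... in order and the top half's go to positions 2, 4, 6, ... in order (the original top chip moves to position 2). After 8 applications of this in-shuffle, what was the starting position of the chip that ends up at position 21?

Work backwards from position 21, undoing one in-shuffle at a time:
21 ← 59 ← 78 ← 39 ← 68 ← 34 ← 17 ← 57 ← 77
So the chip now at position 21 started at position 77.

77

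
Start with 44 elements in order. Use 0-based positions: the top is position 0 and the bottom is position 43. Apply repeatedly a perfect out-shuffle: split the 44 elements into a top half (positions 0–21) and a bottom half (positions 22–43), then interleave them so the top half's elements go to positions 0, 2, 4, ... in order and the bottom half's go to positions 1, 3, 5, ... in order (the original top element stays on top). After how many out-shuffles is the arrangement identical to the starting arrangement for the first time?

The out-shuffle permutes the 44 positions with cycle lengths [1, 1, 14, 14, 14].
Every element is home exactly when every cycle has completed a whole number of laps, i.e. after lcm(1, 14) = 14 out-shuffles.

14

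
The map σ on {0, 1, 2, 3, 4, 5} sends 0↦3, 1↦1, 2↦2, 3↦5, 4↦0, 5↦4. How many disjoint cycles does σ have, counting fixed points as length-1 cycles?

3

Cycle decomposition: (0 3 5 4) (1) (2).
3 cycles.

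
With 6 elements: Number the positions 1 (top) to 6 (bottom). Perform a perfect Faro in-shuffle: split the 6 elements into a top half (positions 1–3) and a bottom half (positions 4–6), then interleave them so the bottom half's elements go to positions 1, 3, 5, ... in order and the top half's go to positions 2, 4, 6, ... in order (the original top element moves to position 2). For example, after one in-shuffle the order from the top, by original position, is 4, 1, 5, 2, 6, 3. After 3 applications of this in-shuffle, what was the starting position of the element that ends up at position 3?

Work backwards from position 3, undoing one in-shuffle at a time:
3 ← 5 ← 6 ← 3
So the element now at position 3 started at position 3.

3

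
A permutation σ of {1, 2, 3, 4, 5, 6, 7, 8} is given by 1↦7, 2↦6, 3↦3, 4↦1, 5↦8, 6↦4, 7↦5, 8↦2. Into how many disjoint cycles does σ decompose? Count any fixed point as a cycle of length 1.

2

Cycle decomposition: (1 7 5 8 2 6 4) (3).
2 cycles.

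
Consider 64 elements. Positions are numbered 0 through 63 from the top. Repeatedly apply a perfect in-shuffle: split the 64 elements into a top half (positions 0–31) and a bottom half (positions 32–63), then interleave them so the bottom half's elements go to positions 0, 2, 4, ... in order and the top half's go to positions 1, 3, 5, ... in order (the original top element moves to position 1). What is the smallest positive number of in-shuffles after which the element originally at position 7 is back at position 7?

12

Follow position 7 under repeated in-shuffles:
7 → 15 → 31 → 63 → 62 → 60 → 56 → 48 → 32 → 0 → 1 → 3 → 7
It first returns after 12 in-shuffles.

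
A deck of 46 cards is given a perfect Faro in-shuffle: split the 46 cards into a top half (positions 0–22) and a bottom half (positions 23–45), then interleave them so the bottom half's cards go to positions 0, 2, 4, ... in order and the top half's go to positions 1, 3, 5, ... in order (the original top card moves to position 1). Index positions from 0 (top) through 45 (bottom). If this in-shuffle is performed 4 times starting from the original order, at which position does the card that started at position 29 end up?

Track the card's position through each in-shuffle:
29 → 12 → 25 → 4 → 9

9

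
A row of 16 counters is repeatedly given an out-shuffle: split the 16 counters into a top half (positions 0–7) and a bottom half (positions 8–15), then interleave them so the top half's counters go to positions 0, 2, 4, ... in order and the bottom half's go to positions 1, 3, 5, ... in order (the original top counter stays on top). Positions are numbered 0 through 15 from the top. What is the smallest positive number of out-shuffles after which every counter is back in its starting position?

The out-shuffle permutes the 16 positions with cycle lengths [1, 1, 2, 4, 4, 4].
Every counter is home exactly when every cycle has completed a whole number of laps, i.e. after lcm(1, 2, 4) = 4 out-shuffles.

4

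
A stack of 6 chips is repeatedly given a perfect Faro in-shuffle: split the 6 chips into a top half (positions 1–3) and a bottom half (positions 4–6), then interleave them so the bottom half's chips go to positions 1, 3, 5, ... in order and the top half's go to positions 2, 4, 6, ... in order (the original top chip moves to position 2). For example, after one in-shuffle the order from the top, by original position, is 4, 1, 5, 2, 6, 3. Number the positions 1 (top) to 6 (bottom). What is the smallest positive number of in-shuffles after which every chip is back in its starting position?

The in-shuffle permutes the 6 positions with cycle lengths [3, 3].
Every chip is home exactly when every cycle has completed a whole number of laps, i.e. after lcm(3) = 3 in-shuffles.

3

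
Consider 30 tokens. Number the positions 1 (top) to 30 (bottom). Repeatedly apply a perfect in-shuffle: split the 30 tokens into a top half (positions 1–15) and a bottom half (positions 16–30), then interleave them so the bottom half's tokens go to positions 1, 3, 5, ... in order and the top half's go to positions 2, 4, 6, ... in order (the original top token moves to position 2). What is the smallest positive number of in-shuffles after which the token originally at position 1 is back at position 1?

5

Follow position 1 under repeated in-shuffles:
1 → 2 → 4 → 8 → 16 → 1
It first returns after 5 in-shuffles.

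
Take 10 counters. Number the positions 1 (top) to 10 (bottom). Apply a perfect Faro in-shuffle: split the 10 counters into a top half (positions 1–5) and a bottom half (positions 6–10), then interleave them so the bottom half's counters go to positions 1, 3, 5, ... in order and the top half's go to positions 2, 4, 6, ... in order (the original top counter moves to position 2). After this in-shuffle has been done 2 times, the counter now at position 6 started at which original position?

Work backwards from position 6, undoing one in-shuffle at a time:
6 ← 3 ← 7
So the counter now at position 6 started at position 7.

7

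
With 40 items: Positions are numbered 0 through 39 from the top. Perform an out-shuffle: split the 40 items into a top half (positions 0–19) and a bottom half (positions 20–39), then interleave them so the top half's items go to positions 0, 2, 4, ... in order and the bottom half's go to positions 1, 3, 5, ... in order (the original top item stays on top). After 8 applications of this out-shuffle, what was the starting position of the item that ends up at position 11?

20

Work backwards from position 11, undoing one out-shuffle at a time:
11 ← 25 ← 32 ← 16 ← 8 ← 4 ← 2 ← 1 ← 20
So the item now at position 11 started at position 20.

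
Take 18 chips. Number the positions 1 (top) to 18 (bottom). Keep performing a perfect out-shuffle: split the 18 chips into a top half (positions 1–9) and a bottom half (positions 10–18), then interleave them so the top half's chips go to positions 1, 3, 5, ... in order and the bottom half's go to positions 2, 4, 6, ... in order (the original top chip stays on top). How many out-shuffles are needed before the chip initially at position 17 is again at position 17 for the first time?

8

Follow position 17 under repeated out-shuffles:
17 → 16 → 14 → 10 → 2 → 3 → 5 → 9 → 17
It first returns after 8 out-shuffles.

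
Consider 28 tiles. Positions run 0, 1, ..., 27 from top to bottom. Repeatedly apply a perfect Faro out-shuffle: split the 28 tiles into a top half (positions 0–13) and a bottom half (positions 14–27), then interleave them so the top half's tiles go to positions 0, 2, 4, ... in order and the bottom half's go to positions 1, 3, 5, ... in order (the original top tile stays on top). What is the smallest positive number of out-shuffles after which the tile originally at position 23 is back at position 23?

18

Follow position 23 under repeated out-shuffles:
23 → 19 → 11 → 22 → 17 → 7 → 14 → 1 → 2 → 4 → 8 → 16 → 5 → 10 → 20 → 13 → 26 → 25 → 23
It first returns after 18 out-shuffles.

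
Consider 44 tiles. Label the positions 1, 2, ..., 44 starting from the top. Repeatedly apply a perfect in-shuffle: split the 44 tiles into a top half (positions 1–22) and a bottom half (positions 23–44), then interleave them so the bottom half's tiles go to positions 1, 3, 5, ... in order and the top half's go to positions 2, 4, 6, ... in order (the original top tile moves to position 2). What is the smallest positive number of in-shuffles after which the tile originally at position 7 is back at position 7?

Follow position 7 under repeated in-shuffles:
7 → 14 → 28 → 11 → 22 → 44 → 43 → 41 → 37 → 29 → 13 → 26 → 7
It first returns after 12 in-shuffles.

12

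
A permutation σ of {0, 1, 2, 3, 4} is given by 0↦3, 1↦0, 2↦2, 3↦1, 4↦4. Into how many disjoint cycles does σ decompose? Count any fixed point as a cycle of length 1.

Cycle decomposition: (0 3 1) (2) (4).
3 cycles.

3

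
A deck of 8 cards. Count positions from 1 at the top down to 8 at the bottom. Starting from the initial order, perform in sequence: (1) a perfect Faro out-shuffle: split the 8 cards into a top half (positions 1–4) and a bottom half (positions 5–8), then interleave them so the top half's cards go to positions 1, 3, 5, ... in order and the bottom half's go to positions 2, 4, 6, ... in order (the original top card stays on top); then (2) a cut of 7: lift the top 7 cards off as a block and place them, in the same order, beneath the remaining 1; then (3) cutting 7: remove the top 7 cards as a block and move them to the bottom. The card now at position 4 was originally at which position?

5

Undo the operations in reverse order, starting from position 4:
  undo op 3 (cut 7): 4 ← 3
  undo op 2 (cut 7): 3 ← 2
  undo op 1 (out-shuffle, from bottom half): 2 ← 5
So the card at position 4 came from original position 5.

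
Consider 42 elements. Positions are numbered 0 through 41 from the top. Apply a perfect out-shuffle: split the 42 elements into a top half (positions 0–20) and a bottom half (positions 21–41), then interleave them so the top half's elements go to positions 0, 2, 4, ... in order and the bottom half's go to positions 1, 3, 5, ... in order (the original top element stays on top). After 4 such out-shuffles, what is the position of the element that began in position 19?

Track the element's position through each out-shuffle:
19 → 38 → 35 → 29 → 17

17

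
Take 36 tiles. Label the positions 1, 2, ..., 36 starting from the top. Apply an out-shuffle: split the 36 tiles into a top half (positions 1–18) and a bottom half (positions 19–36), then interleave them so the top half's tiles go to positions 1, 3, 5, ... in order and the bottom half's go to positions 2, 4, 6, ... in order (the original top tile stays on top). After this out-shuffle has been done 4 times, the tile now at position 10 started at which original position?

Work backwards from position 10, undoing one out-shuffle at a time:
10 ← 23 ← 12 ← 24 ← 30
So the tile now at position 10 started at position 30.

30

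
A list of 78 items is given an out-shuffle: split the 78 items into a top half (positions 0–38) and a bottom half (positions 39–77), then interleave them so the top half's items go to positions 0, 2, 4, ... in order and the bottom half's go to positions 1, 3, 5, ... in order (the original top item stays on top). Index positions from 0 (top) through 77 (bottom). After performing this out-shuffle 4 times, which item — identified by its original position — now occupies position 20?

Work backwards from position 20, undoing one out-shuffle at a time:
20 ← 10 ← 5 ← 41 ← 59
So the item now at position 20 started at position 59.

59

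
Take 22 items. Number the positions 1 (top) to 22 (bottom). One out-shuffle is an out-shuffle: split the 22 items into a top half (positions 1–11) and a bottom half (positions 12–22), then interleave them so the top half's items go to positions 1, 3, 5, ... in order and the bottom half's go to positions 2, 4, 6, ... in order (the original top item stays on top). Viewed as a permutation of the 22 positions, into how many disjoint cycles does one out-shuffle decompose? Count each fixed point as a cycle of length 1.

Trace each unvisited position around until it returns:
(1) (2 3 5 9 17 12) (4 7 13) (6 11 21 20 18 14) (8 15) (10 19 16) (22)
7 cycles in total.

7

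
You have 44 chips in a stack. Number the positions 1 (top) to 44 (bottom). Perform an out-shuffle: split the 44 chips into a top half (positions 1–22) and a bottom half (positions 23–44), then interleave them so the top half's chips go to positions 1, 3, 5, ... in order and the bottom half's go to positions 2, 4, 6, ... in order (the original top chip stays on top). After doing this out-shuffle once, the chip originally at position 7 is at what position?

Track the chip's position through each out-shuffle:
7 → 13

13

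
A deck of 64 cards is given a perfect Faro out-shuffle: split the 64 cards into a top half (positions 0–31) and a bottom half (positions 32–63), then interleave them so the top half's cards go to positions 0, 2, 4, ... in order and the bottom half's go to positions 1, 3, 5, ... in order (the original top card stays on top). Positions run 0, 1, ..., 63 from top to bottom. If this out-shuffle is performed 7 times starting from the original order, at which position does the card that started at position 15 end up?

30

Track the card's position through each out-shuffle:
15 → 30 → 60 → 57 → 51 → 39 → 15 → 30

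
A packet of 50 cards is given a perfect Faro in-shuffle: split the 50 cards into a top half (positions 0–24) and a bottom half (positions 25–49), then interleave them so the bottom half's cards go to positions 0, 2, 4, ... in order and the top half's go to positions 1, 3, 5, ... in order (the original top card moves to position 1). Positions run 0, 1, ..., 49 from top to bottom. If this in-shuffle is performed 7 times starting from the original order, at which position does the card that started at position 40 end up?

45

Track the card's position through each in-shuffle:
40 → 30 → 10 → 21 → 43 → 36 → 22 → 45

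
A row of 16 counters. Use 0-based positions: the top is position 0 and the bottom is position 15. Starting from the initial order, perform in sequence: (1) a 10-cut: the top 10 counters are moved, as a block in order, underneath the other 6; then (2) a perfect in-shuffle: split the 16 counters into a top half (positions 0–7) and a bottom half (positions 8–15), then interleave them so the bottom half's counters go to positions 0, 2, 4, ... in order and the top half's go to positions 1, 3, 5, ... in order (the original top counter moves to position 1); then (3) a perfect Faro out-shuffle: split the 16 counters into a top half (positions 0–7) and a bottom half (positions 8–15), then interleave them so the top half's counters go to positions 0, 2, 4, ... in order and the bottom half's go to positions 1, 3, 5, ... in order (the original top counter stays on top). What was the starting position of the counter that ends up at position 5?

7

Undo the operations in reverse order, starting from position 5:
  undo op 3 (out-shuffle, from bottom half): 5 ← 10
  undo op 2 (in-shuffle, from bottom half): 10 ← 13
  undo op 1 (cut 10): 13 ← 7
So the counter at position 5 came from original position 7.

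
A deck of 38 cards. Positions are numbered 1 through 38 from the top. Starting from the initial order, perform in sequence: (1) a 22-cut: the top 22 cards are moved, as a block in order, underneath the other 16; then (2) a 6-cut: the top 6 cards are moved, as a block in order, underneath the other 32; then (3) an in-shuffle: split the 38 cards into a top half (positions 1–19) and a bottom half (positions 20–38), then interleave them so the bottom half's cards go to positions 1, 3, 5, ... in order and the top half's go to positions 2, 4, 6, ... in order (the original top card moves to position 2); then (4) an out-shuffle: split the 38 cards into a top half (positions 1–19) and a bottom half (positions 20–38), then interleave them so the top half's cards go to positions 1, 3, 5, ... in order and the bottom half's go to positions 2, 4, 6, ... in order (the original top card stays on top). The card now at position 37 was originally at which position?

Undo the operations in reverse order, starting from position 37:
  undo op 4 (out-shuffle, from top half): 37 ← 19
  undo op 3 (in-shuffle, from bottom half): 19 ← 29
  undo op 2 (cut 6): 29 ← 35
  undo op 1 (cut 22): 35 ← 19
So the card at position 37 came from original position 19.

19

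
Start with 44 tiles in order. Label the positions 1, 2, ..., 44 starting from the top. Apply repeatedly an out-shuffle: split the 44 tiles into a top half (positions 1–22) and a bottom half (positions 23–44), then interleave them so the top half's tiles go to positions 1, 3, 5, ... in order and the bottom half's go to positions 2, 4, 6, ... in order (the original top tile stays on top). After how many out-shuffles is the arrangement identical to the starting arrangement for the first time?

14

The out-shuffle permutes the 44 positions with cycle lengths [1, 1, 14, 14, 14].
Every tile is home exactly when every cycle has completed a whole number of laps, i.e. after lcm(1, 14) = 14 out-shuffles.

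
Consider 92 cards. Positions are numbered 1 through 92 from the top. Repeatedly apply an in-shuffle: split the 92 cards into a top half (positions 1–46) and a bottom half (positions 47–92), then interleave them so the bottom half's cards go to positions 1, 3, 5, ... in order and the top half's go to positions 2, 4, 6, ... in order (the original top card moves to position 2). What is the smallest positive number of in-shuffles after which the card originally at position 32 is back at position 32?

Follow position 32 under repeated in-shuffles:
32 → 64 → 35 → 70 → 47 → 1 → 2 → 4 → 8 → 16 → 32
It first returns after 10 in-shuffles.

10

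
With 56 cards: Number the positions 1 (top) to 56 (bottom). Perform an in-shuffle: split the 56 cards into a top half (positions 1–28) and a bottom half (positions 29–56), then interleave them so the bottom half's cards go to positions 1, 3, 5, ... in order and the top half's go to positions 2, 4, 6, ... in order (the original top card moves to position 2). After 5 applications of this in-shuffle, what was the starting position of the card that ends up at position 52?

23

Work backwards from position 52, undoing one in-shuffle at a time:
52 ← 26 ← 13 ← 35 ← 46 ← 23
So the card now at position 52 started at position 23.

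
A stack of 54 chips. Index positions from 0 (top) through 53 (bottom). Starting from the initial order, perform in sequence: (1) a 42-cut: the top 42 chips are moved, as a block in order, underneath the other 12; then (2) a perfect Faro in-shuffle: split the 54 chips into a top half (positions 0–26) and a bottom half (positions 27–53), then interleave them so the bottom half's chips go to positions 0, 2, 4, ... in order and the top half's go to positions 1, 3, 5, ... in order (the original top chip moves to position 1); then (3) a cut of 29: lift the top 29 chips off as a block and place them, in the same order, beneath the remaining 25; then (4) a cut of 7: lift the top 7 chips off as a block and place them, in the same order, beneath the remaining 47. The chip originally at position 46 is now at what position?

27

Track the chip from position 46 forward through each operation:
  after op 1 (cut 42): 46 → 4
  after op 2 (in-shuffle): 4 → 9
  after op 3 (cut 29): 9 → 34
  after op 4 (cut 7): 34 → 27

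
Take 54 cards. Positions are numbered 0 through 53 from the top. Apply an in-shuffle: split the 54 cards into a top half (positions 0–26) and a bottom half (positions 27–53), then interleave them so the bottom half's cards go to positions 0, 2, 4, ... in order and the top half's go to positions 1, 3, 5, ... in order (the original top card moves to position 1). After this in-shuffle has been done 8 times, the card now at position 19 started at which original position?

Work backwards from position 19, undoing one in-shuffle at a time:
19 ← 9 ← 4 ← 29 ← 14 ← 34 ← 44 ← 49 ← 24
So the card now at position 19 started at position 24.

24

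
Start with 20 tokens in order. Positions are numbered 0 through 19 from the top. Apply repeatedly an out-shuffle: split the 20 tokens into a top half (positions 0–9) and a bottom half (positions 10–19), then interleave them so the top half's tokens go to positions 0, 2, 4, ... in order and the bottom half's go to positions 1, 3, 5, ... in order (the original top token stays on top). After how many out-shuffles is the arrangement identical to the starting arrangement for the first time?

18

The out-shuffle permutes the 20 positions with cycle lengths [1, 1, 18].
Every token is home exactly when every cycle has completed a whole number of laps, i.e. after lcm(1, 18) = 18 out-shuffles.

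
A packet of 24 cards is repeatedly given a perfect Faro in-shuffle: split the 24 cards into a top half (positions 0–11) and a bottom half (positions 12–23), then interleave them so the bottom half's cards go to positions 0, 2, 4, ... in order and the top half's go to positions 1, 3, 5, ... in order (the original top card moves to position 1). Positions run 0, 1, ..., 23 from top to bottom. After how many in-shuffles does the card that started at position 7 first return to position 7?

20

Follow position 7 under repeated in-shuffles:
7 → 15 → 6 → 13 → 2 → 5 → 11 → 23 → 22 → 20 → 16 → 8 → 17 → 10 → 21 → 18 → 12 → 0 → 1 → 3 → 7
It first returns after 20 in-shuffles.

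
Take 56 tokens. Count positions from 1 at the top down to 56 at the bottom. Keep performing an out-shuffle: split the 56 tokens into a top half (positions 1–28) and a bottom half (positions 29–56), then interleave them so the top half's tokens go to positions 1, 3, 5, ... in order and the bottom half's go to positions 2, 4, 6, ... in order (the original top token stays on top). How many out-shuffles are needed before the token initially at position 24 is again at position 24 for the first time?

Follow position 24 under repeated out-shuffles:
24 → 47 → 38 → 20 → 39 → 22 → 43 → 30 → 4 → 7 → 13 → 25 → 49 → 42 → 28 → 55 → 54 → 52 → 48 → 40 → 24
It first returns after 20 out-shuffles.

20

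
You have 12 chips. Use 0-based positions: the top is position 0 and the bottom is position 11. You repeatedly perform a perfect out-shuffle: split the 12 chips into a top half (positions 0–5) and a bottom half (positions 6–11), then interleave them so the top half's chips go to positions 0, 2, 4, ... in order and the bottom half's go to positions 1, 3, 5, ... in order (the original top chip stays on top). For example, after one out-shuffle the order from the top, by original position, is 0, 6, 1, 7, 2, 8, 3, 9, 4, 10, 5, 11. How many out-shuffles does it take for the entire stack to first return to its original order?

10

The out-shuffle permutes the 12 positions with cycle lengths [1, 1, 10].
Every chip is home exactly when every cycle has completed a whole number of laps, i.e. after lcm(1, 10) = 10 out-shuffles.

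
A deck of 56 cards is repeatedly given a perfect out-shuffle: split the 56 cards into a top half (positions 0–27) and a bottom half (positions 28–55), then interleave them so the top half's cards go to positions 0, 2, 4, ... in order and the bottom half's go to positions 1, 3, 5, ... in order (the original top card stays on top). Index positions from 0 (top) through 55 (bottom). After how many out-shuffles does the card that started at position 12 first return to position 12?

20

Follow position 12 under repeated out-shuffles:
12 → 24 → 48 → 41 → 27 → 54 → 53 → 51 → 47 → 39 → 23 → 46 → 37 → 19 → 38 → 21 → 42 → 29 → 3 → 6 → 12
It first returns after 20 out-shuffles.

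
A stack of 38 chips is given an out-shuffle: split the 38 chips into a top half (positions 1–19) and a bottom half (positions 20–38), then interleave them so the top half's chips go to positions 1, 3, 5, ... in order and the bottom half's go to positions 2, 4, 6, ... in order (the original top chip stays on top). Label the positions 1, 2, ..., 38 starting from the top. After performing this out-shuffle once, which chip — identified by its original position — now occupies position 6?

Work backwards from position 6, undoing one out-shuffle at a time:
6 ← 22
So the chip now at position 6 started at position 22.

22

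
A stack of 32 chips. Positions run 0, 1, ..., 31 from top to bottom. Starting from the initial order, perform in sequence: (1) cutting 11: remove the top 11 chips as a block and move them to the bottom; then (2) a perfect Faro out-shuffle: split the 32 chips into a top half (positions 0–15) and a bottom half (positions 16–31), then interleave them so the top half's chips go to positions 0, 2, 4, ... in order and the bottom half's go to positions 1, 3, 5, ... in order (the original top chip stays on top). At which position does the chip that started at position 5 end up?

21

Track the chip from position 5 forward through each operation:
  after op 1 (cut 11): 5 → 26
  after op 2 (out-shuffle): 26 → 21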